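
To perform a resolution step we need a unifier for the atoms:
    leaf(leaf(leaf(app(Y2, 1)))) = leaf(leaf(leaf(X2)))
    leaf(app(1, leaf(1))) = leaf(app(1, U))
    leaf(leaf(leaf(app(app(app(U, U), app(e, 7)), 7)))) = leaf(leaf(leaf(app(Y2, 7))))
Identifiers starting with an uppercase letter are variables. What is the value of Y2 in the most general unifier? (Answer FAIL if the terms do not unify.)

Decompose leaf/1: leaf(leaf(app(Y2, 1))) = leaf(leaf(X2)).
Decompose leaf/1: leaf(app(Y2, 1)) = leaf(X2).
Decompose leaf/1: app(Y2, 1) = X2.
Bind X2 := app(Y2, 1); no other remaining equation mentions X2.
Decompose leaf/1: app(1, leaf(1)) = app(1, U).
Decompose app/2: 1 = 1,  leaf(1) = U.
Delete trivial equation 1 = 1.
Bind U := leaf(1); substituting into the remaining equation gives: leaf(leaf(leaf(app(app(app(leaf(1), leaf(1)), app(e, 7)), 7)))) = leaf(leaf(leaf(app(Y2, 7)))).
Decompose leaf/1: leaf(leaf(app(app(app(leaf(1), leaf(1)), app(e, 7)), 7))) = leaf(leaf(app(Y2, 7))).
Decompose leaf/1: leaf(app(app(app(leaf(1), leaf(1)), app(e, 7)), 7)) = leaf(app(Y2, 7)).
Decompose leaf/1: app(app(app(leaf(1), leaf(1)), app(e, 7)), 7) = app(Y2, 7).
Decompose app/2: app(app(leaf(1), leaf(1)), app(e, 7)) = Y2,  7 = 7.
Bind Y2 := app(app(leaf(1), leaf(1)), app(e, 7)); no other remaining equation mentions Y2. Substituting into the earlier binding gives X2 := app(app(app(leaf(1), leaf(1)), app(e, 7)), 1).
Delete trivial equation 7 = 7.
MGU = { X2 -> app(app(app(leaf(1), leaf(1)), app(e, 7)), 1), U -> leaf(1), Y2 -> app(app(leaf(1), leaf(1)), app(e, 7)) }, so Y2 -> app(app(leaf(1), leaf(1)), app(e, 7)).

app(app(leaf(1), leaf(1)), app(e, 7))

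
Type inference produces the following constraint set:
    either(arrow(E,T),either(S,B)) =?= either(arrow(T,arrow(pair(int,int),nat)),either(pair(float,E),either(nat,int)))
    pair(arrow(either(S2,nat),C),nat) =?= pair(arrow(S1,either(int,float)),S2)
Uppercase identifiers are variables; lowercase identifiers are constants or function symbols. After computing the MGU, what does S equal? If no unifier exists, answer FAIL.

Decompose either/2: arrow(E,T) =?= arrow(T,arrow(pair(int,int),nat)),  either(S,B) =?= either(pair(float,E),either(nat,int)).
Decompose arrow/2: E =?= T,  T =?= arrow(pair(int,int),nat).
Bind E := T; substituting into the one remaining equation that mentions E gives: either(S,B) =?= either(pair(float,T),either(nat,int)).
Bind T := arrow(pair(int,int),nat); substituting into the one remaining equation that mentions T gives: either(S,B) =?= either(pair(float,arrow(pair(int,int),nat)),either(nat,int)). Substituting into the earlier binding gives E := arrow(pair(int,int),nat).
Decompose either/2: S =?= pair(float,arrow(pair(int,int),nat)),  B =?= either(nat,int).
Bind S := pair(float,arrow(pair(int,int),nat)); no other remaining equation mentions S.
Bind B := either(nat,int); no other remaining equation mentions B.
Decompose pair/2: arrow(either(S2,nat),C) =?= arrow(S1,either(int,float)),  nat =?= S2.
Decompose arrow/2: either(S2,nat) =?= S1,  C =?= either(int,float).
Bind S1 := either(S2,nat); no other remaining equation mentions S1.
Bind C := either(int,float); no other remaining equation mentions C.
Bind S2 := nat. Substituting into the earlier binding gives S1 := either(nat,nat).
MGU = { E ↦ arrow(pair(int,int),nat), T ↦ arrow(pair(int,int),nat), S ↦ pair(float,arrow(pair(int,int),nat)), B ↦ either(nat,int), S1 ↦ either(nat,nat), C ↦ either(int,float), S2 ↦ nat }, so S ↦ pair(float,arrow(pair(int,int),nat)).

pair(float,arrow(pair(int,int),nat))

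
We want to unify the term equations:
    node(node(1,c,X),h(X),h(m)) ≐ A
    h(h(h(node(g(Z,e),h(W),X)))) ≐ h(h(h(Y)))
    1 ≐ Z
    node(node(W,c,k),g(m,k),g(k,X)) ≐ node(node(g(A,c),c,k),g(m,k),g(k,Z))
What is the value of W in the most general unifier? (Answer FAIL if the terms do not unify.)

Bind A := node(node(1,c,X),h(X),h(m)); substituting into the one remaining equation that mentions A gives: node(node(W,c,k),g(m,k),g(k,X)) ≐ node(node(g(node(node(1,c,X),h(X),h(m)),c),c,k),g(m,k),g(k,Z)).
Decompose h/1: h(h(node(g(Z,e),h(W),X))) ≐ h(h(Y)).
Decompose h/1: h(node(g(Z,e),h(W),X)) ≐ h(Y).
Decompose h/1: node(g(Z,e),h(W),X) ≐ Y.
Bind Y := node(g(Z,e),h(W),X); no other remaining equation mentions Y.
Bind Z := 1; substituting into the remaining equation gives: node(node(W,c,k),g(m,k),g(k,X)) ≐ node(node(g(node(node(1,c,X),h(X),h(m)),c),c,k),g(m,k),g(k,1)). Substituting into the earlier binding gives Y := node(g(1,e),h(W),X).
Decompose node/3: node(W,c,k) ≐ node(g(node(node(1,c,X),h(X),h(m)),c),c,k),  g(m,k) ≐ g(m,k),  g(k,X) ≐ g(k,1).
Decompose node/3: W ≐ g(node(node(1,c,X),h(X),h(m)),c),  c ≐ c,  k ≐ k.
Bind W := g(node(node(1,c,X),h(X),h(m)),c); no other remaining equation mentions W. Substituting into the earlier binding gives Y := node(g(1,e),h(g(node(node(1,c,X),h(X),h(m)),c)),X).
Delete trivial equation c ≐ c.
Delete trivial equation k ≐ k.
Delete trivial equation g(m,k) ≐ g(m,k).
Decompose g/2: k ≐ k,  X ≐ 1.
Delete trivial equation k ≐ k.
Bind X := 1. Substituting into the earlier bindings gives A := node(node(1,c,1),h(1),h(m)), Y := node(g(1,e),h(g(node(node(1,c,1),h(1),h(m)),c)),1), W := g(node(node(1,c,1),h(1),h(m)),c).
MGU = { A ↦ node(node(1,c,1),h(1),h(m)), Y ↦ node(g(1,e),h(g(node(node(1,c,1),h(1),h(m)),c)),1), Z ↦ 1, W ↦ g(node(node(1,c,1),h(1),h(m)),c), X ↦ 1 }, so W ↦ g(node(node(1,c,1),h(1),h(m)),c).

g(node(node(1,c,1),h(1),h(m)),c)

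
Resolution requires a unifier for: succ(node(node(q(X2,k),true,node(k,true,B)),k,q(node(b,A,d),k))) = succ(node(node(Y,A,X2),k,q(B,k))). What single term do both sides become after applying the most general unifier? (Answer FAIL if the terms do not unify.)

succ(node(node(q(node(k,true,node(b,true,d)),k),true,node(k,true,node(b,true,d))),k,q(node(b,true,d),k)))

Decompose succ/1: node(node(q(X2,k),true,node(k,true,B)),k,q(node(b,A,d),k)) = node(node(Y,A,X2),k,q(B,k)).
Decompose node/3: node(q(X2,k),true,node(k,true,B)) = node(Y,A,X2),  k = k,  q(node(b,A,d),k) = q(B,k).
Decompose node/3: q(X2,k) = Y,  true = A,  node(k,true,B) = X2.
Bind Y := q(X2,k); no other remaining equation mentions Y.
Bind A := true; substituting into the one remaining equation that mentions A gives: q(node(b,true,d),k) = q(B,k).
Bind X2 := node(k,true,B); no other remaining equation mentions X2. Substituting into the earlier binding gives Y := q(node(k,true,B),k).
Delete trivial equation k = k.
Decompose q/2: node(b,true,d) = B,  k = k.
Bind B := node(b,true,d); no other remaining equation mentions B. Substituting into the earlier bindings gives Y := q(node(k,true,node(b,true,d)),k), X2 := node(k,true,node(b,true,d)).
Delete trivial equation k = k.
Applying the MGU to either side gives succ(node(node(q(node(k,true,node(b,true,d)),k),true,node(k,true,node(b,true,d))),k,q(node(b,true,d),k))).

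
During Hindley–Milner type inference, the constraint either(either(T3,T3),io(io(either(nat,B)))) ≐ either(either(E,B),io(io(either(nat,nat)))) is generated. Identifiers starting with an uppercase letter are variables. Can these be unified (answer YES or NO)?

Decompose either/2: either(T3,T3) ≐ either(E,B),  io(io(either(nat,B))) ≐ io(io(either(nat,nat))).
Decompose either/2: T3 ≐ E,  T3 ≐ B.
Bind T3 := E; substituting into the one remaining equation that mentions T3 gives: E ≐ B.
Bind E := B; no other remaining equation mentions E. Substituting into the earlier binding gives T3 := B.
Decompose io/1: io(either(nat,B)) ≐ io(either(nat,nat)).
Decompose io/1: either(nat,B) ≐ either(nat,nat).
Decompose either/2: nat ≐ nat,  B ≐ nat.
Delete trivial equation nat ≐ nat.
Bind B := nat. Substituting into the earlier bindings gives T3 := nat, E := nat.
No equations remain and no clash or occurs-check failure arose, so a unifier exists.

YES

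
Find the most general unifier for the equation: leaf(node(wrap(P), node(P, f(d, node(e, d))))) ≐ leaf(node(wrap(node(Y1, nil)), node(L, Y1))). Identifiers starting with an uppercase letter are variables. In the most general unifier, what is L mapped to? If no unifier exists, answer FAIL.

Decompose leaf/1: node(wrap(P), node(P, f(d, node(e, d)))) ≐ node(wrap(node(Y1, nil)), node(L, Y1)).
Decompose node/2: wrap(P) ≐ wrap(node(Y1, nil)),  node(P, f(d, node(e, d))) ≐ node(L, Y1).
Decompose wrap/1: P ≐ node(Y1, nil).
Bind P := node(Y1, nil); substituting into the remaining equation gives: node(node(Y1, nil), f(d, node(e, d))) ≐ node(L, Y1).
Decompose node/2: node(Y1, nil) ≐ L,  f(d, node(e, d)) ≐ Y1.
Bind L := node(Y1, nil); no other remaining equation mentions L.
Bind Y1 := f(d, node(e, d)). Substituting into the earlier bindings gives P := node(f(d, node(e, d)), nil), L := node(f(d, node(e, d)), nil).
MGU = { P -> node(f(d, node(e, d)), nil), L -> node(f(d, node(e, d)), nil), Y1 -> f(d, node(e, d)) }, so L -> node(f(d, node(e, d)), nil).

node(f(d, node(e, d)), nil)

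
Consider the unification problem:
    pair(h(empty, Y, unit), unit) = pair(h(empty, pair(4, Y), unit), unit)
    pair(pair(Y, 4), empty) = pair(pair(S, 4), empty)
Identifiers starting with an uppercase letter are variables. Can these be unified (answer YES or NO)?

Decompose pair/2: h(empty, Y, unit) = h(empty, pair(4, Y), unit),  unit = unit.
Decompose h/3: empty = empty,  Y = pair(4, Y),  unit = unit.
Delete trivial equation empty = empty.
Occurs check fails: Y occurs in pair(4, Y); the equation Y = pair(4, Y) has no finite solution.

NO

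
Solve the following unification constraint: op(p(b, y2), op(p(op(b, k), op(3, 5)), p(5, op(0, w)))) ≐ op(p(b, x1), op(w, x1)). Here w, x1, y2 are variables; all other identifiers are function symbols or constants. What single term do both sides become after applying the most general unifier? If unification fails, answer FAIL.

op(p(b, p(5, op(0, p(op(b, k), op(3, 5))))), op(p(op(b, k), op(3, 5)), p(5, op(0, p(op(b, k), op(3, 5))))))

Decompose op/2: p(b, y2) ≐ p(b, x1),  op(p(op(b, k), op(3, 5)), p(5, op(0, w))) ≐ op(w, x1).
Decompose p/2: b ≐ b,  y2 ≐ x1.
Delete trivial equation b ≐ b.
Bind y2 := x1; no other remaining equation mentions y2.
Decompose op/2: p(op(b, k), op(3, 5)) ≐ w,  p(5, op(0, w)) ≐ x1.
Bind w := p(op(b, k), op(3, 5)); substituting into the remaining equation gives: p(5, op(0, p(op(b, k), op(3, 5)))) ≐ x1.
Bind x1 := p(5, op(0, p(op(b, k), op(3, 5)))). Substituting into the earlier binding gives y2 := p(5, op(0, p(op(b, k), op(3, 5)))).
Applying the MGU to either side gives op(p(b, p(5, op(0, p(op(b, k), op(3, 5))))), op(p(op(b, k), op(3, 5)), p(5, op(0, p(op(b, k), op(3, 5)))))).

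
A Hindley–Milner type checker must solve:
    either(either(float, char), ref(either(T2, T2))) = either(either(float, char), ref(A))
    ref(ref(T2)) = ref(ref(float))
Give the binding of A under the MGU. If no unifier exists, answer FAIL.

either(float, float)

Decompose either/2: either(float, char) = either(float, char),  ref(either(T2, T2)) = ref(A).
Delete trivial equation either(float, char) = either(float, char).
Decompose ref/1: either(T2, T2) = A.
Bind A := either(T2, T2); no other remaining equation mentions A.
Decompose ref/1: ref(T2) = ref(float).
Decompose ref/1: T2 = float.
Bind T2 := float. Substituting into the earlier binding gives A := either(float, float).
MGU = { A ↦ either(float, float), T2 ↦ float }, so A ↦ either(float, float).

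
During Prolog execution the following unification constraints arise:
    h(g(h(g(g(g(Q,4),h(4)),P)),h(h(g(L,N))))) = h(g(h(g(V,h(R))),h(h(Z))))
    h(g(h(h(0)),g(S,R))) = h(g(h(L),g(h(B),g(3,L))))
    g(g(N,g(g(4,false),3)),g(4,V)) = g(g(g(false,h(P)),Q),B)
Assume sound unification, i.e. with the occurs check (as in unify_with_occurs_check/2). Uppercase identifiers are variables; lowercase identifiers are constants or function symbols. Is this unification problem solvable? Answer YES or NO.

YES

Decompose h/1: g(h(g(g(g(Q,4),h(4)),P)),h(h(g(L,N)))) = g(h(g(V,h(R))),h(h(Z))).
Decompose g/2: h(g(g(g(Q,4),h(4)),P)) = h(g(V,h(R))),  h(h(g(L,N))) = h(h(Z)).
Decompose h/1: g(g(g(Q,4),h(4)),P) = g(V,h(R)).
Decompose g/2: g(g(Q,4),h(4)) = V,  P = h(R).
Bind V := g(g(Q,4),h(4)); substituting into the one remaining equation that mentions V gives: g(g(N,g(g(4,false),3)),g(4,g(g(Q,4),h(4)))) = g(g(g(false,h(P)),Q),B).
Bind P := h(R); substituting into the one remaining equation that mentions P gives: g(g(N,g(g(4,false),3)),g(4,g(g(Q,4),h(4)))) = g(g(g(false,h(h(R))),Q),B).
Decompose h/1: h(g(L,N)) = h(Z).
Decompose h/1: g(L,N) = Z.
Bind Z := g(L,N); no other remaining equation mentions Z.
Decompose h/1: g(h(h(0)),g(S,R)) = g(h(L),g(h(B),g(3,L))).
Decompose g/2: h(h(0)) = h(L),  g(S,R) = g(h(B),g(3,L)).
Decompose h/1: h(0) = L.
Bind L := h(0); substituting into the one remaining equation that mentions L gives: g(S,R) = g(h(B),g(3,h(0))). Substituting into the earlier binding gives Z := g(h(0),N).
Decompose g/2: S = h(B),  R = g(3,h(0)).
Bind S := h(B); no other remaining equation mentions S.
Bind R := g(3,h(0)); substituting into the remaining equation gives: g(g(N,g(g(4,false),3)),g(4,g(g(Q,4),h(4)))) = g(g(g(false,h(h(g(3,h(0))))),Q),B). Substituting into the earlier binding gives P := h(g(3,h(0))).
Decompose g/2: g(N,g(g(4,false),3)) = g(g(false,h(h(g(3,h(0))))),Q),  g(4,g(g(Q,4),h(4))) = B.
Decompose g/2: N = g(false,h(h(g(3,h(0))))),  g(g(4,false),3) = Q.
Bind N := g(false,h(h(g(3,h(0))))); no other remaining equation mentions N. Substituting into the earlier binding gives Z := g(h(0),g(false,h(h(g(3,h(0)))))).
Bind Q := g(g(4,false),3); substituting into the remaining equation gives: g(4,g(g(g(g(4,false),3),4),h(4))) = B. Substituting into the earlier binding gives V := g(g(g(g(4,false),3),4),h(4)).
Bind B := g(4,g(g(g(g(4,false),3),4),h(4))). Substituting into the earlier binding gives S := h(g(4,g(g(g(g(4,false),3),4),h(4)))).
No equations remain and no clash or occurs-check failure arose, so a unifier exists.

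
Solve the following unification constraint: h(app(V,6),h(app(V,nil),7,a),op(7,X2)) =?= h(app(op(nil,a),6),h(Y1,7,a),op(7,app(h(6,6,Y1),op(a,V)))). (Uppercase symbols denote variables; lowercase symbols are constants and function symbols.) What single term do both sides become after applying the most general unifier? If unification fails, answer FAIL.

Decompose h/3: app(V,6) =?= app(op(nil,a),6),  h(app(V,nil),7,a) =?= h(Y1,7,a),  op(7,X2) =?= op(7,app(h(6,6,Y1),op(a,V))).
Decompose app/2: V =?= op(nil,a),  6 =?= 6.
Bind V := op(nil,a); substituting into the 2 remaining equations that mention V gives: h(app(op(nil,a),nil),7,a) =?= h(Y1,7,a),  op(7,X2) =?= op(7,app(h(6,6,Y1),op(a,op(nil,a)))).
Delete trivial equation 6 =?= 6.
Decompose h/3: app(op(nil,a),nil) =?= Y1,  7 =?= 7,  a =?= a.
Bind Y1 := app(op(nil,a),nil); substituting into the one remaining equation that mentions Y1 gives: op(7,X2) =?= op(7,app(h(6,6,app(op(nil,a),nil)),op(a,op(nil,a)))).
Delete trivial equation 7 =?= 7.
Delete trivial equation a =?= a.
Decompose op/2: 7 =?= 7,  X2 =?= app(h(6,6,app(op(nil,a),nil)),op(a,op(nil,a))).
Delete trivial equation 7 =?= 7.
Bind X2 := app(h(6,6,app(op(nil,a),nil)),op(a,op(nil,a))).
Applying the MGU to either side gives h(app(op(nil,a),6),h(app(op(nil,a),nil),7,a),op(7,app(h(6,6,app(op(nil,a),nil)),op(a,op(nil,a))))).

h(app(op(nil,a),6),h(app(op(nil,a),nil),7,a),op(7,app(h(6,6,app(op(nil,a),nil)),op(a,op(nil,a)))))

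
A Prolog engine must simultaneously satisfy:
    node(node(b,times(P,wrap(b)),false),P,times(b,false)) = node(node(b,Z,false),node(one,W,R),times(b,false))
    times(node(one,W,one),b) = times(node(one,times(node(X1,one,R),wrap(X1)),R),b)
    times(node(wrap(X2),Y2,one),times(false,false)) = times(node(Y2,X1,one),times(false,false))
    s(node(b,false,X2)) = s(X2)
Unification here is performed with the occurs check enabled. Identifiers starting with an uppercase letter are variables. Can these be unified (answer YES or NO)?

Decompose node/3: node(b,times(P,wrap(b)),false) = node(b,Z,false),  P = node(one,W,R),  times(b,false) = times(b,false).
Decompose node/3: b = b,  times(P,wrap(b)) = Z,  false = false.
Delete trivial equation b = b.
Bind Z := times(P,wrap(b)); no other remaining equation mentions Z.
Delete trivial equation false = false.
Bind P := node(one,W,R); no other remaining equation mentions P. Substituting into the earlier binding gives Z := times(node(one,W,R),wrap(b)).
Delete trivial equation times(b,false) = times(b,false).
Decompose times/2: node(one,W,one) = node(one,times(node(X1,one,R),wrap(X1)),R),  b = b.
Decompose node/3: one = one,  W = times(node(X1,one,R),wrap(X1)),  one = R.
Delete trivial equation one = one.
Bind W := times(node(X1,one,R),wrap(X1)); no other remaining equation mentions W. Substituting into the earlier bindings gives Z := times(node(one,times(node(X1,one,R),wrap(X1)),R),wrap(b)), P := node(one,times(node(X1,one,R),wrap(X1)),R).
Bind R := one; no other remaining equation mentions R. Substituting into the earlier bindings gives Z := times(node(one,times(node(X1,one,one),wrap(X1)),one),wrap(b)), P := node(one,times(node(X1,one,one),wrap(X1)),one), W := times(node(X1,one,one),wrap(X1)).
Delete trivial equation b = b.
Decompose times/2: node(wrap(X2),Y2,one) = node(Y2,X1,one),  times(false,false) = times(false,false).
Decompose node/3: wrap(X2) = Y2,  Y2 = X1,  one = one.
Bind Y2 := wrap(X2); substituting into the one remaining equation that mentions Y2 gives: wrap(X2) = X1.
Bind X1 := wrap(X2); no other remaining equation mentions X1. Substituting into the earlier bindings gives Z := times(node(one,times(node(wrap(X2),one,one),wrap(wrap(X2))),one),wrap(b)), P := node(one,times(node(wrap(X2),one,one),wrap(wrap(X2))),one), W := times(node(wrap(X2),one,one),wrap(wrap(X2))).
Delete trivial equation one = one.
Delete trivial equation times(false,false) = times(false,false).
Decompose s/1: node(b,false,X2) = X2.
Occurs check fails: X2 occurs in node(b,false,X2); the equation X2 = node(b,false,X2) has no finite solution.

NO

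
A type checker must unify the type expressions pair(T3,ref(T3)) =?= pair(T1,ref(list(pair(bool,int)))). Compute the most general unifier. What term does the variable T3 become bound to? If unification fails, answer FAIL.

list(pair(bool,int))

Decompose pair/2: T3 =?= T1,  ref(T3) =?= ref(list(pair(bool,int))).
Bind T3 := T1; substituting into the remaining equation gives: ref(T1) =?= ref(list(pair(bool,int))).
Decompose ref/1: T1 =?= list(pair(bool,int)).
Bind T1 := list(pair(bool,int)). Substituting into the earlier binding gives T3 := list(pair(bool,int)).
MGU = { T3 -> list(pair(bool,int)), T1 -> list(pair(bool,int)) }, so T3 -> list(pair(bool,int)).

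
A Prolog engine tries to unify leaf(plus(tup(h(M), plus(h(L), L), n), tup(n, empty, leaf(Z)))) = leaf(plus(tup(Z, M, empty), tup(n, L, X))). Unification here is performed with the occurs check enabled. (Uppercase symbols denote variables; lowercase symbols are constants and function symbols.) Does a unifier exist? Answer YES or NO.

NO

Decompose leaf/1: plus(tup(h(M), plus(h(L), L), n), tup(n, empty, leaf(Z))) = plus(tup(Z, M, empty), tup(n, L, X)).
Decompose plus/2: tup(h(M), plus(h(L), L), n) = tup(Z, M, empty),  tup(n, empty, leaf(Z)) = tup(n, L, X).
Decompose tup/3: h(M) = Z,  plus(h(L), L) = M,  n = empty.
Bind Z := h(M); substituting into the one remaining equation that mentions Z gives: tup(n, empty, leaf(h(M))) = tup(n, L, X).
Bind M := plus(h(L), L); substituting into the one remaining equation that mentions M gives: tup(n, empty, leaf(h(plus(h(L), L)))) = tup(n, L, X). Substituting into the earlier binding gives Z := h(plus(h(L), L)).
Clash: constants n and empty differ; no unifier exists.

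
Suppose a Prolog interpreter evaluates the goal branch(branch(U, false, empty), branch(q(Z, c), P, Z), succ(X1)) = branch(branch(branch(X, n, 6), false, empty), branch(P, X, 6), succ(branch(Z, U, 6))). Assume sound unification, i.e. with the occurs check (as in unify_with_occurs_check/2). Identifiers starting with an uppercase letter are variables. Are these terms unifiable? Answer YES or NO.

YES

Decompose branch/3: branch(U, false, empty) = branch(branch(X, n, 6), false, empty),  branch(q(Z, c), P, Z) = branch(P, X, 6),  succ(X1) = succ(branch(Z, U, 6)).
Decompose branch/3: U = branch(X, n, 6),  false = false,  empty = empty.
Bind U := branch(X, n, 6); substituting into the one remaining equation that mentions U gives: succ(X1) = succ(branch(Z, branch(X, n, 6), 6)).
Delete trivial equation false = false.
Delete trivial equation empty = empty.
Decompose branch/3: q(Z, c) = P,  P = X,  Z = 6.
Bind P := q(Z, c); substituting into the one remaining equation that mentions P gives: q(Z, c) = X.
Bind X := q(Z, c); substituting into the one remaining equation that mentions X gives: succ(X1) = succ(branch(Z, branch(q(Z, c), n, 6), 6)). Substituting into the earlier binding gives U := branch(q(Z, c), n, 6).
Bind Z := 6; substituting into the remaining equation gives: succ(X1) = succ(branch(6, branch(q(6, c), n, 6), 6)). Substituting into the earlier bindings gives U := branch(q(6, c), n, 6), P := q(6, c), X := q(6, c).
Decompose succ/1: X1 = branch(6, branch(q(6, c), n, 6), 6).
Bind X1 := branch(6, branch(q(6, c), n, 6), 6).
No equations remain and no clash or occurs-check failure arose, so a unifier exists.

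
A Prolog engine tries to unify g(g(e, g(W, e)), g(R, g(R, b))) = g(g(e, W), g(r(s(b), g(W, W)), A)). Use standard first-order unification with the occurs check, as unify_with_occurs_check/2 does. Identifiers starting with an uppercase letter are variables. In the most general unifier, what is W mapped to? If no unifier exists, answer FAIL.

FAIL

Decompose g/2: g(e, g(W, e)) = g(e, W),  g(R, g(R, b)) = g(r(s(b), g(W, W)), A).
Decompose g/2: e = e,  g(W, e) = W.
Delete trivial equation e = e.
Occurs check fails: W occurs in g(W, e); the equation W = g(W, e) has no finite solution.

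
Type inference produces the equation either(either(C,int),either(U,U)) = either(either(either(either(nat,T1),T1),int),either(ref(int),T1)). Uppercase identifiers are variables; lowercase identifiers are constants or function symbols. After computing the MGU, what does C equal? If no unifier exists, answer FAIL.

either(either(nat,ref(int)),ref(int))

Decompose either/2: either(C,int) = either(either(either(nat,T1),T1),int),  either(U,U) = either(ref(int),T1).
Decompose either/2: C = either(either(nat,T1),T1),  int = int.
Bind C := either(either(nat,T1),T1); no other remaining equation mentions C.
Delete trivial equation int = int.
Decompose either/2: U = ref(int),  U = T1.
Bind U := ref(int); substituting into the remaining equation gives: ref(int) = T1.
Bind T1 := ref(int). Substituting into the earlier binding gives C := either(either(nat,ref(int)),ref(int)).
MGU = { C ↦ either(either(nat,ref(int)),ref(int)), U ↦ ref(int), T1 ↦ ref(int) }, so C ↦ either(either(nat,ref(int)),ref(int)).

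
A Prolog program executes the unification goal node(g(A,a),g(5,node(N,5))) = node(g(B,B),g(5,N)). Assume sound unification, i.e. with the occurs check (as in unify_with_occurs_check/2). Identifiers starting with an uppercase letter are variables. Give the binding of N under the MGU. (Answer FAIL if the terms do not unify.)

FAIL

Decompose node/2: g(A,a) = g(B,B),  g(5,node(N,5)) = g(5,N).
Decompose g/2: A = B,  a = B.
Bind A := B; no other remaining equation mentions A.
Bind B := a; no other remaining equation mentions B. Substituting into the earlier binding gives A := a.
Decompose g/2: 5 = 5,  node(N,5) = N.
Delete trivial equation 5 = 5.
Occurs check fails: N occurs in node(N,5); the equation N = node(N,5) has no finite solution.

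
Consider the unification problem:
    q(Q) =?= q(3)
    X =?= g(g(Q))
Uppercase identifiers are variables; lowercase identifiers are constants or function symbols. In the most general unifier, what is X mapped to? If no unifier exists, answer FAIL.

Decompose q/1: Q =?= 3.
Bind Q := 3; substituting into the remaining equation gives: X =?= g(g(3)).
Bind X := g(g(3)).
MGU = { Q ↦ 3, X ↦ g(g(3)) }, so X ↦ g(g(3)).

g(g(3))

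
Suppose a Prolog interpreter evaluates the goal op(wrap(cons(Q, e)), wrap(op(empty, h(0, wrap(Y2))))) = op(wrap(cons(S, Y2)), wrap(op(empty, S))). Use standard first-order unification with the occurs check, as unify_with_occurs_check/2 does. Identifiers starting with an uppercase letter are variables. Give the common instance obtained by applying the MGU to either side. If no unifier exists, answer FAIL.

op(wrap(cons(h(0, wrap(e)), e)), wrap(op(empty, h(0, wrap(e)))))

Decompose op/2: wrap(cons(Q, e)) = wrap(cons(S, Y2)),  wrap(op(empty, h(0, wrap(Y2)))) = wrap(op(empty, S)).
Decompose wrap/1: cons(Q, e) = cons(S, Y2).
Decompose cons/2: Q = S,  e = Y2.
Bind Q := S; no other remaining equation mentions Q.
Bind Y2 := e; substituting into the remaining equation gives: wrap(op(empty, h(0, wrap(e)))) = wrap(op(empty, S)).
Decompose wrap/1: op(empty, h(0, wrap(e))) = op(empty, S).
Decompose op/2: empty = empty,  h(0, wrap(e)) = S.
Delete trivial equation empty = empty.
Bind S := h(0, wrap(e)). Substituting into the earlier binding gives Q := h(0, wrap(e)).
Applying the MGU to either side gives op(wrap(cons(h(0, wrap(e)), e)), wrap(op(empty, h(0, wrap(e))))).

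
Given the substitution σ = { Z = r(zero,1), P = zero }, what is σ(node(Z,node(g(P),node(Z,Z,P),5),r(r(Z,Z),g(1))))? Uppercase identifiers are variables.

Replace each occurrence of Z with r(zero,1).
Replace each occurrence of P with zero.
Result: node(r(zero,1),node(g(zero),node(r(zero,1),r(zero,1),zero),5),r(r(r(zero,1),r(zero,1)),g(1))).

node(r(zero,1),node(g(zero),node(r(zero,1),r(zero,1),zero),5),r(r(r(zero,1),r(zero,1)),g(1)))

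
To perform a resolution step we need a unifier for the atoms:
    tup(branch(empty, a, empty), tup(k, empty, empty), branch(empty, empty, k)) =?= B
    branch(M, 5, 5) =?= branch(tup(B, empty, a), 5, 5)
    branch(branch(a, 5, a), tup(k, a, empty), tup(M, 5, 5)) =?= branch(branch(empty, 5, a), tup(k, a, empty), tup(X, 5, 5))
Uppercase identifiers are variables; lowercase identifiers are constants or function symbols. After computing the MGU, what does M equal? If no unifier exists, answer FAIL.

FAIL

Bind B := tup(branch(empty, a, empty), tup(k, empty, empty), branch(empty, empty, k)); substituting into the one remaining equation that mentions B gives: branch(M, 5, 5) =?= branch(tup(tup(branch(empty, a, empty), tup(k, empty, empty), branch(empty, empty, k)), empty, a), 5, 5).
Decompose branch/3: M =?= tup(tup(branch(empty, a, empty), tup(k, empty, empty), branch(empty, empty, k)), empty, a),  5 =?= 5,  5 =?= 5.
Bind M := tup(tup(branch(empty, a, empty), tup(k, empty, empty), branch(empty, empty, k)), empty, a); substituting into the one remaining equation that mentions M gives: branch(branch(a, 5, a), tup(k, a, empty), tup(tup(tup(branch(empty, a, empty), tup(k, empty, empty), branch(empty, empty, k)), empty, a), 5, 5)) =?= branch(branch(empty, 5, a), tup(k, a, empty), tup(X, 5, 5)).
Delete trivial equation 5 =?= 5.
Delete trivial equation 5 =?= 5.
Decompose branch/3: branch(a, 5, a) =?= branch(empty, 5, a),  tup(k, a, empty) =?= tup(k, a, empty),  tup(tup(tup(branch(empty, a, empty), tup(k, empty, empty), branch(empty, empty, k)), empty, a), 5, 5) =?= tup(X, 5, 5).
Decompose branch/3: a =?= empty,  5 =?= 5,  a =?= a.
Clash: constants a and empty differ; no unifier exists.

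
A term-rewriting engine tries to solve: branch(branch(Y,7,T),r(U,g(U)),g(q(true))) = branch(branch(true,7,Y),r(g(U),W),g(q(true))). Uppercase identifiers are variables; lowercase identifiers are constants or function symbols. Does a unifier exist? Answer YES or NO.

NO

Decompose branch/3: branch(Y,7,T) = branch(true,7,Y),  r(U,g(U)) = r(g(U),W),  g(q(true)) = g(q(true)).
Decompose branch/3: Y = true,  7 = 7,  T = Y.
Bind Y := true; substituting into the one remaining equation that mentions Y gives: T = true.
Delete trivial equation 7 = 7.
Bind T := true; no other remaining equation mentions T.
Decompose r/2: U = g(U),  g(U) = W.
Occurs check fails: U occurs in g(U); the equation U = g(U) has no finite solution.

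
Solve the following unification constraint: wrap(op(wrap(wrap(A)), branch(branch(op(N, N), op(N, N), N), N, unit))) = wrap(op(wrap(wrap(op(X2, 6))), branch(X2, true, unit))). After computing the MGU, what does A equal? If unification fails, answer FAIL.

Decompose wrap/1: op(wrap(wrap(A)), branch(branch(op(N, N), op(N, N), N), N, unit)) = op(wrap(wrap(op(X2, 6))), branch(X2, true, unit)).
Decompose op/2: wrap(wrap(A)) = wrap(wrap(op(X2, 6))),  branch(branch(op(N, N), op(N, N), N), N, unit) = branch(X2, true, unit).
Decompose wrap/1: wrap(A) = wrap(op(X2, 6)).
Decompose wrap/1: A = op(X2, 6).
Bind A := op(X2, 6); no other remaining equation mentions A.
Decompose branch/3: branch(op(N, N), op(N, N), N) = X2,  N = true,  unit = unit.
Bind X2 := branch(op(N, N), op(N, N), N); no other remaining equation mentions X2. Substituting into the earlier binding gives A := op(branch(op(N, N), op(N, N), N), 6).
Bind N := true; no other remaining equation mentions N. Substituting into the earlier bindings gives A := op(branch(op(true, true), op(true, true), true), 6), X2 := branch(op(true, true), op(true, true), true).
Delete trivial equation unit = unit.
MGU = { A := op(branch(op(true, true), op(true, true), true), 6), X2 := branch(op(true, true), op(true, true), true), N := true }, so A := op(branch(op(true, true), op(true, true), true), 6).

op(branch(op(true, true), op(true, true), true), 6)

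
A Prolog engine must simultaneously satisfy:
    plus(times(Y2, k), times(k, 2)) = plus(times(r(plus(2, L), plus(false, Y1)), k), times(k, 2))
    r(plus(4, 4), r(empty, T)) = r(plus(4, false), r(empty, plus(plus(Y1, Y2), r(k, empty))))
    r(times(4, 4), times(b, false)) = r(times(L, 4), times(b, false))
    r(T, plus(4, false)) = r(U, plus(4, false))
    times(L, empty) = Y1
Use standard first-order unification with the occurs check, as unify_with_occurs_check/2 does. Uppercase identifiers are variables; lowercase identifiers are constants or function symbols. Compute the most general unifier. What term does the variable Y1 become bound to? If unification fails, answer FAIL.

Decompose plus/2: times(Y2, k) = times(r(plus(2, L), plus(false, Y1)), k),  times(k, 2) = times(k, 2).
Decompose times/2: Y2 = r(plus(2, L), plus(false, Y1)),  k = k.
Bind Y2 := r(plus(2, L), plus(false, Y1)); substituting into the one remaining equation that mentions Y2 gives: r(plus(4, 4), r(empty, T)) = r(plus(4, false), r(empty, plus(plus(Y1, r(plus(2, L), plus(false, Y1))), r(k, empty)))).
Delete trivial equation k = k.
Delete trivial equation times(k, 2) = times(k, 2).
Decompose r/2: plus(4, 4) = plus(4, false),  r(empty, T) = r(empty, plus(plus(Y1, r(plus(2, L), plus(false, Y1))), r(k, empty))).
Decompose plus/2: 4 = 4,  4 = false.
Delete trivial equation 4 = 4.
Clash: constants 4 and false differ; no unifier exists.

FAIL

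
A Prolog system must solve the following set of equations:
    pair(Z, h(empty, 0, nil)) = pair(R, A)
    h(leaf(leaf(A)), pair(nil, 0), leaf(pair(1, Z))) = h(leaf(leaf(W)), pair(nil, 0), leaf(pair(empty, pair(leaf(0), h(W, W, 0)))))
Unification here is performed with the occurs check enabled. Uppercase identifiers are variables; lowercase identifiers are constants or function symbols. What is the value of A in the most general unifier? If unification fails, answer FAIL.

FAIL

Decompose pair/2: Z = R,  h(empty, 0, nil) = A.
Bind Z := R; substituting into the one remaining equation that mentions Z gives: h(leaf(leaf(A)), pair(nil, 0), leaf(pair(1, R))) = h(leaf(leaf(W)), pair(nil, 0), leaf(pair(empty, pair(leaf(0), h(W, W, 0))))).
Bind A := h(empty, 0, nil); substituting into the remaining equation gives: h(leaf(leaf(h(empty, 0, nil))), pair(nil, 0), leaf(pair(1, R))) = h(leaf(leaf(W)), pair(nil, 0), leaf(pair(empty, pair(leaf(0), h(W, W, 0))))).
Decompose h/3: leaf(leaf(h(empty, 0, nil))) = leaf(leaf(W)),  pair(nil, 0) = pair(nil, 0),  leaf(pair(1, R)) = leaf(pair(empty, pair(leaf(0), h(W, W, 0)))).
Decompose leaf/1: leaf(h(empty, 0, nil)) = leaf(W).
Decompose leaf/1: h(empty, 0, nil) = W.
Bind W := h(empty, 0, nil); substituting into the one remaining equation that mentions W gives: leaf(pair(1, R)) = leaf(pair(empty, pair(leaf(0), h(h(empty, 0, nil), h(empty, 0, nil), 0)))).
Delete trivial equation pair(nil, 0) = pair(nil, 0).
Decompose leaf/1: pair(1, R) = pair(empty, pair(leaf(0), h(h(empty, 0, nil), h(empty, 0, nil), 0))).
Decompose pair/2: 1 = empty,  R = pair(leaf(0), h(h(empty, 0, nil), h(empty, 0, nil), 0)).
Clash: constants 1 and empty differ; no unifier exists.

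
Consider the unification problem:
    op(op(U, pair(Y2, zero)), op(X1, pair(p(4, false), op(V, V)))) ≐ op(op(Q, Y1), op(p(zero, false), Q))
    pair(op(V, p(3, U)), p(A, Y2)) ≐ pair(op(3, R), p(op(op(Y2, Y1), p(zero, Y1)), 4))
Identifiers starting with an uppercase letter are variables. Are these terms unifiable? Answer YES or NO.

Decompose op/2: op(U, pair(Y2, zero)) ≐ op(Q, Y1),  op(X1, pair(p(4, false), op(V, V))) ≐ op(p(zero, false), Q).
Decompose op/2: U ≐ Q,  pair(Y2, zero) ≐ Y1.
Bind U := Q; substituting into the one remaining equation that mentions U gives: pair(op(V, p(3, Q)), p(A, Y2)) ≐ pair(op(3, R), p(op(op(Y2, Y1), p(zero, Y1)), 4)).
Bind Y1 := pair(Y2, zero); substituting into the one remaining equation that mentions Y1 gives: pair(op(V, p(3, Q)), p(A, Y2)) ≐ pair(op(3, R), p(op(op(Y2, pair(Y2, zero)), p(zero, pair(Y2, zero))), 4)).
Decompose op/2: X1 ≐ p(zero, false),  pair(p(4, false), op(V, V)) ≐ Q.
Bind X1 := p(zero, false); no other remaining equation mentions X1.
Bind Q := pair(p(4, false), op(V, V)); substituting into the remaining equation gives: pair(op(V, p(3, pair(p(4, false), op(V, V)))), p(A, Y2)) ≐ pair(op(3, R), p(op(op(Y2, pair(Y2, zero)), p(zero, pair(Y2, zero))), 4)). Substituting into the earlier binding gives U := pair(p(4, false), op(V, V)).
Decompose pair/2: op(V, p(3, pair(p(4, false), op(V, V)))) ≐ op(3, R),  p(A, Y2) ≐ p(op(op(Y2, pair(Y2, zero)), p(zero, pair(Y2, zero))), 4).
Decompose op/2: V ≐ 3,  p(3, pair(p(4, false), op(V, V))) ≐ R.
Bind V := 3; substituting into the one remaining equation that mentions V gives: p(3, pair(p(4, false), op(3, 3))) ≐ R. Substituting into the earlier bindings gives U := pair(p(4, false), op(3, 3)), Q := pair(p(4, false), op(3, 3)).
Bind R := p(3, pair(p(4, false), op(3, 3))); no other remaining equation mentions R.
Decompose p/2: A ≐ op(op(Y2, pair(Y2, zero)), p(zero, pair(Y2, zero))),  Y2 ≐ 4.
Bind A := op(op(Y2, pair(Y2, zero)), p(zero, pair(Y2, zero))); no other remaining equation mentions A.
Bind Y2 := 4. Substituting into the earlier bindings gives Y1 := pair(4, zero), A := op(op(4, pair(4, zero)), p(zero, pair(4, zero))).
No equations remain and no clash or occurs-check failure arose, so a unifier exists.

YES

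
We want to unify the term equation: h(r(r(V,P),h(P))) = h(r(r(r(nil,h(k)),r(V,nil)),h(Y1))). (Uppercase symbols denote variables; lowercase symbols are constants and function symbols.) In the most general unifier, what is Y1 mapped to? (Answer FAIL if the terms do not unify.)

r(r(nil,h(k)),nil)

Decompose h/1: r(r(V,P),h(P)) = r(r(r(nil,h(k)),r(V,nil)),h(Y1)).
Decompose r/2: r(V,P) = r(r(nil,h(k)),r(V,nil)),  h(P) = h(Y1).
Decompose r/2: V = r(nil,h(k)),  P = r(V,nil).
Bind V := r(nil,h(k)); substituting into the one remaining equation that mentions V gives: P = r(r(nil,h(k)),nil).
Bind P := r(r(nil,h(k)),nil); substituting into the remaining equation gives: h(r(r(nil,h(k)),nil)) = h(Y1).
Decompose h/1: r(r(nil,h(k)),nil) = Y1.
Bind Y1 := r(r(nil,h(k)),nil).
MGU = { V -> r(nil,h(k)), P -> r(r(nil,h(k)),nil), Y1 -> r(r(nil,h(k)),nil) }, so Y1 -> r(r(nil,h(k)),nil).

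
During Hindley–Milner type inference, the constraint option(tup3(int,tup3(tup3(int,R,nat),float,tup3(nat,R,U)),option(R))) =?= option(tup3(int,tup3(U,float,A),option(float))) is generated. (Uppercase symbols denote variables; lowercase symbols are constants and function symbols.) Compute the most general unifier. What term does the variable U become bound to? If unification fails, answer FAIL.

Decompose option/1: tup3(int,tup3(tup3(int,R,nat),float,tup3(nat,R,U)),option(R)) =?= tup3(int,tup3(U,float,A),option(float)).
Decompose tup3/3: int =?= int,  tup3(tup3(int,R,nat),float,tup3(nat,R,U)) =?= tup3(U,float,A),  option(R) =?= option(float).
Delete trivial equation int =?= int.
Decompose tup3/3: tup3(int,R,nat) =?= U,  float =?= float,  tup3(nat,R,U) =?= A.
Bind U := tup3(int,R,nat); substituting into the one remaining equation that mentions U gives: tup3(nat,R,tup3(int,R,nat)) =?= A.
Delete trivial equation float =?= float.
Bind A := tup3(nat,R,tup3(int,R,nat)); no other remaining equation mentions A.
Decompose option/1: R =?= float.
Bind R := float. Substituting into the earlier bindings gives U := tup3(int,float,nat), A := tup3(nat,float,tup3(int,float,nat)).
MGU = { U ↦ tup3(int,float,nat), A ↦ tup3(nat,float,tup3(int,float,nat)), R ↦ float }, so U ↦ tup3(int,float,nat).

tup3(int,float,nat)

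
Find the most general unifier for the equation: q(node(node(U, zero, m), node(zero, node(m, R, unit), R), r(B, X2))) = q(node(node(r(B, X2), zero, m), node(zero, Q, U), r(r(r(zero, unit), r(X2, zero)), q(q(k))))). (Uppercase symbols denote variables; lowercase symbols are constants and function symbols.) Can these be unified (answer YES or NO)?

Decompose q/1: node(node(U, zero, m), node(zero, node(m, R, unit), R), r(B, X2)) = node(node(r(B, X2), zero, m), node(zero, Q, U), r(r(r(zero, unit), r(X2, zero)), q(q(k)))).
Decompose node/3: node(U, zero, m) = node(r(B, X2), zero, m),  node(zero, node(m, R, unit), R) = node(zero, Q, U),  r(B, X2) = r(r(r(zero, unit), r(X2, zero)), q(q(k))).
Decompose node/3: U = r(B, X2),  zero = zero,  m = m.
Bind U := r(B, X2); substituting into the one remaining equation that mentions U gives: node(zero, node(m, R, unit), R) = node(zero, Q, r(B, X2)).
Delete trivial equation zero = zero.
Delete trivial equation m = m.
Decompose node/3: zero = zero,  node(m, R, unit) = Q,  R = r(B, X2).
Delete trivial equation zero = zero.
Bind Q := node(m, R, unit); no other remaining equation mentions Q.
Bind R := r(B, X2); no other remaining equation mentions R. Substituting into the earlier binding gives Q := node(m, r(B, X2), unit).
Decompose r/2: B = r(r(zero, unit), r(X2, zero)),  X2 = q(q(k)).
Bind B := r(r(zero, unit), r(X2, zero)); no other remaining equation mentions B. Substituting into the earlier bindings gives U := r(r(r(zero, unit), r(X2, zero)), X2), Q := node(m, r(r(r(zero, unit), r(X2, zero)), X2), unit), R := r(r(r(zero, unit), r(X2, zero)), X2).
Bind X2 := q(q(k)). Substituting into the earlier bindings gives U := r(r(r(zero, unit), r(q(q(k)), zero)), q(q(k))), Q := node(m, r(r(r(zero, unit), r(q(q(k)), zero)), q(q(k))), unit), R := r(r(r(zero, unit), r(q(q(k)), zero)), q(q(k))), B := r(r(zero, unit), r(q(q(k)), zero)).
No equations remain and no clash or occurs-check failure arose, so a unifier exists.

YES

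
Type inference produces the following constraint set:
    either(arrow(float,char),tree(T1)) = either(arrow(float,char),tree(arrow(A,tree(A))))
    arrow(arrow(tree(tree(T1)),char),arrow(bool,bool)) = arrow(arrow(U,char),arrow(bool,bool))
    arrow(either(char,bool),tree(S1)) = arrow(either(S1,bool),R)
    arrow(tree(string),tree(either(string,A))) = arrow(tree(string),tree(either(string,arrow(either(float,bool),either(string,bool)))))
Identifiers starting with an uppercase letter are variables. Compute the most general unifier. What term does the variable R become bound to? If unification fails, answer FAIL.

Decompose either/2: arrow(float,char) = arrow(float,char),  tree(T1) = tree(arrow(A,tree(A))).
Delete trivial equation arrow(float,char) = arrow(float,char).
Decompose tree/1: T1 = arrow(A,tree(A)).
Bind T1 := arrow(A,tree(A)); substituting into the one remaining equation that mentions T1 gives: arrow(arrow(tree(tree(arrow(A,tree(A)))),char),arrow(bool,bool)) = arrow(arrow(U,char),arrow(bool,bool)).
Decompose arrow/2: arrow(tree(tree(arrow(A,tree(A)))),char) = arrow(U,char),  arrow(bool,bool) = arrow(bool,bool).
Decompose arrow/2: tree(tree(arrow(A,tree(A)))) = U,  char = char.
Bind U := tree(tree(arrow(A,tree(A)))); no other remaining equation mentions U.
Delete trivial equation char = char.
Delete trivial equation arrow(bool,bool) = arrow(bool,bool).
Decompose arrow/2: either(char,bool) = either(S1,bool),  tree(S1) = R.
Decompose either/2: char = S1,  bool = bool.
Bind S1 := char; substituting into the one remaining equation that mentions S1 gives: tree(char) = R.
Delete trivial equation bool = bool.
Bind R := tree(char); no other remaining equation mentions R.
Decompose arrow/2: tree(string) = tree(string),  tree(either(string,A)) = tree(either(string,arrow(either(float,bool),either(string,bool)))).
Delete trivial equation tree(string) = tree(string).
Decompose tree/1: either(string,A) = either(string,arrow(either(float,bool),either(string,bool))).
Decompose either/2: string = string,  A = arrow(either(float,bool),either(string,bool)).
Delete trivial equation string = string.
Bind A := arrow(either(float,bool),either(string,bool)). Substituting into the earlier bindings gives T1 := arrow(arrow(either(float,bool),either(string,bool)),tree(arrow(either(float,bool),either(string,bool)))), U := tree(tree(arrow(arrow(either(float,bool),either(string,bool)),tree(arrow(either(float,bool),either(string,bool)))))).
MGU = { T1 ↦ arrow(arrow(either(float,bool),either(string,bool)),tree(arrow(either(float,bool),either(string,bool)))), U ↦ tree(tree(arrow(arrow(either(float,bool),either(string,bool)),tree(arrow(either(float,bool),either(string,bool)))))), S1 ↦ char, R ↦ tree(char), A ↦ arrow(either(float,bool),either(string,bool)) }, so R ↦ tree(char).

tree(char)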